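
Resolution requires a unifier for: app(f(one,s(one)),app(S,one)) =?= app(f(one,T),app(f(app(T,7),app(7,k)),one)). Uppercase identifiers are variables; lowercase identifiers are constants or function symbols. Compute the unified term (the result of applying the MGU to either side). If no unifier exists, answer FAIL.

Decompose app/2: f(one,s(one)) =?= f(one,T),  app(S,one) =?= app(f(app(T,7),app(7,k)),one).
Decompose f/2: one =?= one,  s(one) =?= T.
Delete trivial equation one =?= one.
Bind T := s(one); substituting into the remaining equation gives: app(S,one) =?= app(f(app(s(one),7),app(7,k)),one).
Decompose app/2: S =?= f(app(s(one),7),app(7,k)),  one =?= one.
Bind S := f(app(s(one),7),app(7,k)); no other remaining equation mentions S.
Delete trivial equation one =?= one.
Applying the MGU to either side gives app(f(one,s(one)),app(f(app(s(one),7),app(7,k)),one)).

app(f(one,s(one)),app(f(app(s(one),7),app(7,k)),one))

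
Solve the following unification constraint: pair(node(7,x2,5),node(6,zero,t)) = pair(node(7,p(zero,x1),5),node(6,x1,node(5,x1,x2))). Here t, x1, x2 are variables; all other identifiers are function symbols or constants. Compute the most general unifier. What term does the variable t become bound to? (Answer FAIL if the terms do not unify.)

node(5,zero,p(zero,zero))

Decompose pair/2: node(7,x2,5) = node(7,p(zero,x1),5),  node(6,zero,t) = node(6,x1,node(5,x1,x2)).
Decompose node/3: 7 = 7,  x2 = p(zero,x1),  5 = 5.
Delete trivial equation 7 = 7.
Bind x2 := p(zero,x1); substituting into the one remaining equation that mentions x2 gives: node(6,zero,t) = node(6,x1,node(5,x1,p(zero,x1))).
Delete trivial equation 5 = 5.
Decompose node/3: 6 = 6,  zero = x1,  t = node(5,x1,p(zero,x1)).
Delete trivial equation 6 = 6.
Bind x1 := zero; substituting into the remaining equation gives: t = node(5,zero,p(zero,zero)). Substituting into the earlier binding gives x2 := p(zero,zero).
Bind t := node(5,zero,p(zero,zero)).
MGU = { x2 := p(zero,zero), x1 := zero, t := node(5,zero,p(zero,zero)) }, so t := node(5,zero,p(zero,zero)).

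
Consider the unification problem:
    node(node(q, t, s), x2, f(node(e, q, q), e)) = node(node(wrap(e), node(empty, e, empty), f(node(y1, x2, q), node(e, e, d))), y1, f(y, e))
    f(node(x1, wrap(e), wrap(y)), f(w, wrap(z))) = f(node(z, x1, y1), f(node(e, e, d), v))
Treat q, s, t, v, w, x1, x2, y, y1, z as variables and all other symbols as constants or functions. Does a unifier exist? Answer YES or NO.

Decompose node/3: node(q, t, s) = node(wrap(e), node(empty, e, empty), f(node(y1, x2, q), node(e, e, d))),  x2 = y1,  f(node(e, q, q), e) = f(y, e).
Decompose node/3: q = wrap(e),  t = node(empty, e, empty),  s = f(node(y1, x2, q), node(e, e, d)).
Bind q := wrap(e); substituting into the 2 remaining equations that mention q gives: s = f(node(y1, x2, wrap(e)), node(e, e, d)),  f(node(e, wrap(e), wrap(e)), e) = f(y, e).
Bind t := node(empty, e, empty); no other remaining equation mentions t.
Bind s := f(node(y1, x2, wrap(e)), node(e, e, d)); no other remaining equation mentions s.
Bind x2 := y1; no other remaining equation mentions x2. Substituting into the earlier binding gives s := f(node(y1, y1, wrap(e)), node(e, e, d)).
Decompose f/2: node(e, wrap(e), wrap(e)) = y,  e = e.
Bind y := node(e, wrap(e), wrap(e)); substituting into the one remaining equation that mentions y gives: f(node(x1, wrap(e), wrap(node(e, wrap(e), wrap(e)))), f(w, wrap(z))) = f(node(z, x1, y1), f(node(e, e, d), v)).
Delete trivial equation e = e.
Decompose f/2: node(x1, wrap(e), wrap(node(e, wrap(e), wrap(e)))) = node(z, x1, y1),  f(w, wrap(z)) = f(node(e, e, d), v).
Decompose node/3: x1 = z,  wrap(e) = x1,  wrap(node(e, wrap(e), wrap(e))) = y1.
Bind x1 := z; substituting into the one remaining equation that mentions x1 gives: wrap(e) = z.
Bind z := wrap(e); substituting into the one remaining equation that mentions z gives: f(w, wrap(wrap(e))) = f(node(e, e, d), v). Substituting into the earlier binding gives x1 := wrap(e).
Bind y1 := wrap(node(e, wrap(e), wrap(e))); no other remaining equation mentions y1. Substituting into the earlier bindings gives s := f(node(wrap(node(e, wrap(e), wrap(e))), wrap(node(e, wrap(e), wrap(e))), wrap(e)), node(e, e, d)), x2 := wrap(node(e, wrap(e), wrap(e))).
Decompose f/2: w = node(e, e, d),  wrap(wrap(e)) = v.
Bind w := node(e, e, d); no other remaining equation mentions w.
Bind v := wrap(wrap(e)).
No equations remain and no clash or occurs-check failure arose, so a unifier exists.

YES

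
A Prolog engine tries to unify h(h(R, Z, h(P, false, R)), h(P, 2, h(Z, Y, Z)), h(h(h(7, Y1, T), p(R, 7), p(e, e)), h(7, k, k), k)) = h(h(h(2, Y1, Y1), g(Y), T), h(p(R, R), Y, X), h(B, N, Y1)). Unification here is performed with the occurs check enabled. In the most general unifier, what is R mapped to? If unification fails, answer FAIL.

Decompose h/3: h(R, Z, h(P, false, R)) = h(h(2, Y1, Y1), g(Y), T),  h(P, 2, h(Z, Y, Z)) = h(p(R, R), Y, X),  h(h(h(7, Y1, T), p(R, 7), p(e, e)), h(7, k, k), k) = h(B, N, Y1).
Decompose h/3: R = h(2, Y1, Y1),  Z = g(Y),  h(P, false, R) = T.
Bind R := h(2, Y1, Y1); substituting into the 3 remaining equations that mention R gives: h(P, false, h(2, Y1, Y1)) = T,  h(P, 2, h(Z, Y, Z)) = h(p(h(2, Y1, Y1), h(2, Y1, Y1)), Y, X),  h(h(h(7, Y1, T), p(h(2, Y1, Y1), 7), p(e, e)), h(7, k, k), k) = h(B, N, Y1).
Bind Z := g(Y); substituting into the one remaining equation that mentions Z gives: h(P, 2, h(g(Y), Y, g(Y))) = h(p(h(2, Y1, Y1), h(2, Y1, Y1)), Y, X).
Bind T := h(P, false, h(2, Y1, Y1)); substituting into the one remaining equation that mentions T gives: h(h(h(7, Y1, h(P, false, h(2, Y1, Y1))), p(h(2, Y1, Y1), 7), p(e, e)), h(7, k, k), k) = h(B, N, Y1).
Decompose h/3: P = p(h(2, Y1, Y1), h(2, Y1, Y1)),  2 = Y,  h(g(Y), Y, g(Y)) = X.
Bind P := p(h(2, Y1, Y1), h(2, Y1, Y1)); substituting into the one remaining equation that mentions P gives: h(h(h(7, Y1, h(p(h(2, Y1, Y1), h(2, Y1, Y1)), false, h(2, Y1, Y1))), p(h(2, Y1, Y1), 7), p(e, e)), h(7, k, k), k) = h(B, N, Y1). Substituting into the earlier binding gives T := h(p(h(2, Y1, Y1), h(2, Y1, Y1)), false, h(2, Y1, Y1)).
Bind Y := 2; substituting into the one remaining equation that mentions Y gives: h(g(2), 2, g(2)) = X. Substituting into the earlier binding gives Z := g(2).
Bind X := h(g(2), 2, g(2)); no other remaining equation mentions X.
Decompose h/3: h(h(7, Y1, h(p(h(2, Y1, Y1), h(2, Y1, Y1)), false, h(2, Y1, Y1))), p(h(2, Y1, Y1), 7), p(e, e)) = B,  h(7, k, k) = N,  k = Y1.
Bind B := h(h(7, Y1, h(p(h(2, Y1, Y1), h(2, Y1, Y1)), false, h(2, Y1, Y1))), p(h(2, Y1, Y1), 7), p(e, e)); no other remaining equation mentions B.
Bind N := h(7, k, k); no other remaining equation mentions N.
Bind Y1 := k. Substituting into the earlier bindings gives R := h(2, k, k), T := h(p(h(2, k, k), h(2, k, k)), false, h(2, k, k)), P := p(h(2, k, k), h(2, k, k)), B := h(h(7, k, h(p(h(2, k, k), h(2, k, k)), false, h(2, k, k))), p(h(2, k, k), 7), p(e, e)).
MGU = { R ↦ h(2, k, k), Z ↦ g(2), T ↦ h(p(h(2, k, k), h(2, k, k)), false, h(2, k, k)), P ↦ p(h(2, k, k), h(2, k, k)), Y ↦ 2, X ↦ h(g(2), 2, g(2)), B ↦ h(h(7, k, h(p(h(2, k, k), h(2, k, k)), false, h(2, k, k))), p(h(2, k, k), 7), p(e, e)), N ↦ h(7, k, k), Y1 ↦ k }, so R ↦ h(2, k, k).

h(2, k, k)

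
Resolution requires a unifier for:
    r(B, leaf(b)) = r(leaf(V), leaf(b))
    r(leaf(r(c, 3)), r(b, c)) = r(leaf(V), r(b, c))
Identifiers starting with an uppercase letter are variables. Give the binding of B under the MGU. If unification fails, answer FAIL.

Decompose r/2: B = leaf(V),  leaf(b) = leaf(b).
Bind B := leaf(V); no other remaining equation mentions B.
Delete trivial equation leaf(b) = leaf(b).
Decompose r/2: leaf(r(c, 3)) = leaf(V),  r(b, c) = r(b, c).
Decompose leaf/1: r(c, 3) = V.
Bind V := r(c, 3); no other remaining equation mentions V. Substituting into the earlier binding gives B := leaf(r(c, 3)).
Delete trivial equation r(b, c) = r(b, c).
MGU = { B -> leaf(r(c, 3)), V -> r(c, 3) }, so B -> leaf(r(c, 3)).

leaf(r(c, 3))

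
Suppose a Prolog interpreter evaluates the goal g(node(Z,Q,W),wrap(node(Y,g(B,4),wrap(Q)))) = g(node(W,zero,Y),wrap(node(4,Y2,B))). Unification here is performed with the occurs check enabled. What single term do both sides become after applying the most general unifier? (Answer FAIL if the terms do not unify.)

Decompose g/2: node(Z,Q,W) = node(W,zero,Y),  wrap(node(Y,g(B,4),wrap(Q))) = wrap(node(4,Y2,B)).
Decompose node/3: Z = W,  Q = zero,  W = Y.
Bind Z := W; no other remaining equation mentions Z.
Bind Q := zero; substituting into the one remaining equation that mentions Q gives: wrap(node(Y,g(B,4),wrap(zero))) = wrap(node(4,Y2,B)).
Bind W := Y; no other remaining equation mentions W. Substituting into the earlier binding gives Z := Y.
Decompose wrap/1: node(Y,g(B,4),wrap(zero)) = node(4,Y2,B).
Decompose node/3: Y = 4,  g(B,4) = Y2,  wrap(zero) = B.
Bind Y := 4; no other remaining equation mentions Y. Substituting into the earlier bindings gives Z := 4, W := 4.
Bind Y2 := g(B,4); no other remaining equation mentions Y2.
Bind B := wrap(zero). Substituting into the earlier binding gives Y2 := g(wrap(zero),4).
Applying the MGU to either side gives g(node(4,zero,4),wrap(node(4,g(wrap(zero),4),wrap(zero)))).

g(node(4,zero,4),wrap(node(4,g(wrap(zero),4),wrap(zero))))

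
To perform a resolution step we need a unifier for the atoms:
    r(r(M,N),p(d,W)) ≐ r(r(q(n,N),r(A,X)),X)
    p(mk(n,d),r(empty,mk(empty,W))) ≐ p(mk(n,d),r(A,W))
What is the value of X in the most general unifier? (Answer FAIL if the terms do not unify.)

FAIL

Decompose r/2: r(M,N) ≐ r(q(n,N),r(A,X)),  p(d,W) ≐ X.
Decompose r/2: M ≐ q(n,N),  N ≐ r(A,X).
Bind M := q(n,N); no other remaining equation mentions M.
Bind N := r(A,X); no other remaining equation mentions N. Substituting into the earlier binding gives M := q(n,r(A,X)).
Bind X := p(d,W); no other remaining equation mentions X. Substituting into the earlier bindings gives M := q(n,r(A,p(d,W))), N := r(A,p(d,W)).
Decompose p/2: mk(n,d) ≐ mk(n,d),  r(empty,mk(empty,W)) ≐ r(A,W).
Delete trivial equation mk(n,d) ≐ mk(n,d).
Decompose r/2: empty ≐ A,  mk(empty,W) ≐ W.
Bind A := empty; no other remaining equation mentions A. Substituting into the earlier bindings gives M := q(n,r(empty,p(d,W))), N := r(empty,p(d,W)).
Occurs check fails: W occurs in mk(empty,W); the equation W ≐ mk(empty,W) has no finite solution.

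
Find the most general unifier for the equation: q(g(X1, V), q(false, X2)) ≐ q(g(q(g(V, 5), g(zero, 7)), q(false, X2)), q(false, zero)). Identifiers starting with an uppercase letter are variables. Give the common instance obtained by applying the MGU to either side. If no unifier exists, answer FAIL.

q(g(q(g(q(false, zero), 5), g(zero, 7)), q(false, zero)), q(false, zero))

Decompose q/2: g(X1, V) ≐ g(q(g(V, 5), g(zero, 7)), q(false, X2)),  q(false, X2) ≐ q(false, zero).
Decompose g/2: X1 ≐ q(g(V, 5), g(zero, 7)),  V ≐ q(false, X2).
Bind X1 := q(g(V, 5), g(zero, 7)); no other remaining equation mentions X1.
Bind V := q(false, X2); no other remaining equation mentions V. Substituting into the earlier binding gives X1 := q(g(q(false, X2), 5), g(zero, 7)).
Decompose q/2: false ≐ false,  X2 ≐ zero.
Delete trivial equation false ≐ false.
Bind X2 := zero. Substituting into the earlier bindings gives X1 := q(g(q(false, zero), 5), g(zero, 7)), V := q(false, zero).
Applying the MGU to either side gives q(g(q(g(q(false, zero), 5), g(zero, 7)), q(false, zero)), q(false, zero)).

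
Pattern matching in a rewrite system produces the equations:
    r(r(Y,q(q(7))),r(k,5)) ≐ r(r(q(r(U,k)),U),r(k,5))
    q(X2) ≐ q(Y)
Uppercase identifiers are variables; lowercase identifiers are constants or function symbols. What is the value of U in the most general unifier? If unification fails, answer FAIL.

Decompose r/2: r(Y,q(q(7))) ≐ r(q(r(U,k)),U),  r(k,5) ≐ r(k,5).
Decompose r/2: Y ≐ q(r(U,k)),  q(q(7)) ≐ U.
Bind Y := q(r(U,k)); substituting into the one remaining equation that mentions Y gives: q(X2) ≐ q(q(r(U,k))).
Bind U := q(q(7)); substituting into the one remaining equation that mentions U gives: q(X2) ≐ q(q(r(q(q(7)),k))). Substituting into the earlier binding gives Y := q(r(q(q(7)),k)).
Delete trivial equation r(k,5) ≐ r(k,5).
Decompose q/1: X2 ≐ q(r(q(q(7)),k)).
Bind X2 := q(r(q(q(7)),k)).
MGU = { Y -> q(r(q(q(7)),k)), U -> q(q(7)), X2 -> q(r(q(q(7)),k)) }, so U -> q(q(7)).

q(q(7))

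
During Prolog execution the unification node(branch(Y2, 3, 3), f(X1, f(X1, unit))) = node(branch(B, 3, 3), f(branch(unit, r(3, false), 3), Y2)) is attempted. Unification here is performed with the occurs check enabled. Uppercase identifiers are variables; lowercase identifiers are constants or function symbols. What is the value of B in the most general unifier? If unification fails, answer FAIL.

f(branch(unit, r(3, false), 3), unit)

Decompose node/2: branch(Y2, 3, 3) = branch(B, 3, 3),  f(X1, f(X1, unit)) = f(branch(unit, r(3, false), 3), Y2).
Decompose branch/3: Y2 = B,  3 = 3,  3 = 3.
Bind Y2 := B; substituting into the one remaining equation that mentions Y2 gives: f(X1, f(X1, unit)) = f(branch(unit, r(3, false), 3), B).
Delete trivial equation 3 = 3.
Delete trivial equation 3 = 3.
Decompose f/2: X1 = branch(unit, r(3, false), 3),  f(X1, unit) = B.
Bind X1 := branch(unit, r(3, false), 3); substituting into the remaining equation gives: f(branch(unit, r(3, false), 3), unit) = B.
Bind B := f(branch(unit, r(3, false), 3), unit). Substituting into the earlier binding gives Y2 := f(branch(unit, r(3, false), 3), unit).
MGU = { Y2 -> f(branch(unit, r(3, false), 3), unit), X1 -> branch(unit, r(3, false), 3), B -> f(branch(unit, r(3, false), 3), unit) }, so B -> f(branch(unit, r(3, false), 3), unit).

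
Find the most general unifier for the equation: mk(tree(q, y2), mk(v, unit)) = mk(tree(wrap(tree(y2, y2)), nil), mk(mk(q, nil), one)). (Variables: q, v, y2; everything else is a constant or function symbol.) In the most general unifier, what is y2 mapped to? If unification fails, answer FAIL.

FAIL

Decompose mk/2: tree(q, y2) = tree(wrap(tree(y2, y2)), nil),  mk(v, unit) = mk(mk(q, nil), one).
Decompose tree/2: q = wrap(tree(y2, y2)),  y2 = nil.
Bind q := wrap(tree(y2, y2)); substituting into the one remaining equation that mentions q gives: mk(v, unit) = mk(mk(wrap(tree(y2, y2)), nil), one).
Bind y2 := nil; substituting into the remaining equation gives: mk(v, unit) = mk(mk(wrap(tree(nil, nil)), nil), one). Substituting into the earlier binding gives q := wrap(tree(nil, nil)).
Decompose mk/2: v = mk(wrap(tree(nil, nil)), nil),  unit = one.
Bind v := mk(wrap(tree(nil, nil)), nil); no other remaining equation mentions v.
Clash: constants unit and one differ; no unifier exists.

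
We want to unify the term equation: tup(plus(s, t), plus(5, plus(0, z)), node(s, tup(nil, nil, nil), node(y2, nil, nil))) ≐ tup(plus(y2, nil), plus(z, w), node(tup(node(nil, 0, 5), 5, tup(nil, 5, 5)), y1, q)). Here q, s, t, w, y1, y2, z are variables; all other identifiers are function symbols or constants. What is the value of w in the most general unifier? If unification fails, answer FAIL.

Decompose tup/3: plus(s, t) ≐ plus(y2, nil),  plus(5, plus(0, z)) ≐ plus(z, w),  node(s, tup(nil, nil, nil), node(y2, nil, nil)) ≐ node(tup(node(nil, 0, 5), 5, tup(nil, 5, 5)), y1, q).
Decompose plus/2: s ≐ y2,  t ≐ nil.
Bind s := y2; substituting into the one remaining equation that mentions s gives: node(y2, tup(nil, nil, nil), node(y2, nil, nil)) ≐ node(tup(node(nil, 0, 5), 5, tup(nil, 5, 5)), y1, q).
Bind t := nil; no other remaining equation mentions t.
Decompose plus/2: 5 ≐ z,  plus(0, z) ≐ w.
Bind z := 5; substituting into the one remaining equation that mentions z gives: plus(0, 5) ≐ w.
Bind w := plus(0, 5); no other remaining equation mentions w.
Decompose node/3: y2 ≐ tup(node(nil, 0, 5), 5, tup(nil, 5, 5)),  tup(nil, nil, nil) ≐ y1,  node(y2, nil, nil) ≐ q.
Bind y2 := tup(node(nil, 0, 5), 5, tup(nil, 5, 5)); substituting into the one remaining equation that mentions y2 gives: node(tup(node(nil, 0, 5), 5, tup(nil, 5, 5)), nil, nil) ≐ q. Substituting into the earlier binding gives s := tup(node(nil, 0, 5), 5, tup(nil, 5, 5)).
Bind y1 := tup(nil, nil, nil); no other remaining equation mentions y1.
Bind q := node(tup(node(nil, 0, 5), 5, tup(nil, 5, 5)), nil, nil).
MGU = { s ↦ tup(node(nil, 0, 5), 5, tup(nil, 5, 5)), t ↦ nil, z ↦ 5, w ↦ plus(0, 5), y2 ↦ tup(node(nil, 0, 5), 5, tup(nil, 5, 5)), y1 ↦ tup(nil, nil, nil), q ↦ node(tup(node(nil, 0, 5), 5, tup(nil, 5, 5)), nil, nil) }, so w ↦ plus(0, 5).

plus(0, 5)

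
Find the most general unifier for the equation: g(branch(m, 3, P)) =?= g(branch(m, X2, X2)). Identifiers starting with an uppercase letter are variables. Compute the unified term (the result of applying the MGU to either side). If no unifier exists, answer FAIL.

g(branch(m, 3, 3))

Decompose g/1: branch(m, 3, P) =?= branch(m, X2, X2).
Decompose branch/3: m =?= m,  3 =?= X2,  P =?= X2.
Delete trivial equation m =?= m.
Bind X2 := 3; substituting into the remaining equation gives: P =?= 3.
Bind P := 3.
Applying the MGU to either side gives g(branch(m, 3, 3)).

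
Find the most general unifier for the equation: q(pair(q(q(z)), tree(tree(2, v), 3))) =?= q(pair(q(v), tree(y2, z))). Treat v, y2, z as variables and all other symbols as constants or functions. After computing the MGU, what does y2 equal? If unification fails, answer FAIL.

Decompose q/1: pair(q(q(z)), tree(tree(2, v), 3)) =?= pair(q(v), tree(y2, z)).
Decompose pair/2: q(q(z)) =?= q(v),  tree(tree(2, v), 3) =?= tree(y2, z).
Decompose q/1: q(z) =?= v.
Bind v := q(z); substituting into the remaining equation gives: tree(tree(2, q(z)), 3) =?= tree(y2, z).
Decompose tree/2: tree(2, q(z)) =?= y2,  3 =?= z.
Bind y2 := tree(2, q(z)); no other remaining equation mentions y2.
Bind z := 3. Substituting into the earlier bindings gives v := q(3), y2 := tree(2, q(3)).
MGU = { v -> q(3), y2 -> tree(2, q(3)), z -> 3 }, so y2 -> tree(2, q(3)).

tree(2, q(3))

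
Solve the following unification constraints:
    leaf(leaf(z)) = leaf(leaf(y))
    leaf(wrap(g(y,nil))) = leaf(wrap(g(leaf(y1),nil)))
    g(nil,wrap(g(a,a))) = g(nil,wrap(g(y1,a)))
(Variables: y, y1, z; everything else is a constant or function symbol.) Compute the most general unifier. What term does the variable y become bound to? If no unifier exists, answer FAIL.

Decompose leaf/1: leaf(z) = leaf(y).
Decompose leaf/1: z = y.
Bind z := y; no other remaining equation mentions z.
Decompose leaf/1: wrap(g(y,nil)) = wrap(g(leaf(y1),nil)).
Decompose wrap/1: g(y,nil) = g(leaf(y1),nil).
Decompose g/2: y = leaf(y1),  nil = nil.
Bind y := leaf(y1); no other remaining equation mentions y. Substituting into the earlier binding gives z := leaf(y1).
Delete trivial equation nil = nil.
Decompose g/2: nil = nil,  wrap(g(a,a)) = wrap(g(y1,a)).
Delete trivial equation nil = nil.
Decompose wrap/1: g(a,a) = g(y1,a).
Decompose g/2: a = y1,  a = a.
Bind y1 := a; no other remaining equation mentions y1. Substituting into the earlier bindings gives z := leaf(a), y := leaf(a).
Delete trivial equation a = a.
MGU = { z -> leaf(a), y -> leaf(a), y1 -> a }, so y -> leaf(a).

leaf(a)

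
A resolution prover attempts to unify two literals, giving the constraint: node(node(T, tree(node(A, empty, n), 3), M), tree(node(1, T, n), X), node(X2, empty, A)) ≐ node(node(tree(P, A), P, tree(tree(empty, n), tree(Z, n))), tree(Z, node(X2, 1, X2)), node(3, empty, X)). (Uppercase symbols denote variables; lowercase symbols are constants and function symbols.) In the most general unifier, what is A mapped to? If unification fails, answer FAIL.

Decompose node/3: node(T, tree(node(A, empty, n), 3), M) ≐ node(tree(P, A), P, tree(tree(empty, n), tree(Z, n))),  tree(node(1, T, n), X) ≐ tree(Z, node(X2, 1, X2)),  node(X2, empty, A) ≐ node(3, empty, X).
Decompose node/3: T ≐ tree(P, A),  tree(node(A, empty, n), 3) ≐ P,  M ≐ tree(tree(empty, n), tree(Z, n)).
Bind T := tree(P, A); substituting into the one remaining equation that mentions T gives: tree(node(1, tree(P, A), n), X) ≐ tree(Z, node(X2, 1, X2)).
Bind P := tree(node(A, empty, n), 3); substituting into the one remaining equation that mentions P gives: tree(node(1, tree(tree(node(A, empty, n), 3), A), n), X) ≐ tree(Z, node(X2, 1, X2)). Substituting into the earlier binding gives T := tree(tree(node(A, empty, n), 3), A).
Bind M := tree(tree(empty, n), tree(Z, n)); no other remaining equation mentions M.
Decompose tree/2: node(1, tree(tree(node(A, empty, n), 3), A), n) ≐ Z,  X ≐ node(X2, 1, X2).
Bind Z := node(1, tree(tree(node(A, empty, n), 3), A), n); no other remaining equation mentions Z. Substituting into the earlier binding gives M := tree(tree(empty, n), tree(node(1, tree(tree(node(A, empty, n), 3), A), n), n)).
Bind X := node(X2, 1, X2); substituting into the remaining equation gives: node(X2, empty, A) ≐ node(3, empty, node(X2, 1, X2)).
Decompose node/3: X2 ≐ 3,  empty ≐ empty,  A ≐ node(X2, 1, X2).
Bind X2 := 3; substituting into the one remaining equation that mentions X2 gives: A ≐ node(3, 1, 3). Substituting into the earlier binding gives X := node(3, 1, 3).
Delete trivial equation empty ≐ empty.
Bind A := node(3, 1, 3). Substituting into the earlier bindings gives T := tree(tree(node(node(3, 1, 3), empty, n), 3), node(3, 1, 3)), P := tree(node(node(3, 1, 3), empty, n), 3), M := tree(tree(empty, n), tree(node(1, tree(tree(node(node(3, 1, 3), empty, n), 3), node(3, 1, 3)), n), n)), Z := node(1, tree(tree(node(node(3, 1, 3), empty, n), 3), node(3, 1, 3)), n).
MGU = { T -> tree(tree(node(node(3, 1, 3), empty, n), 3), node(3, 1, 3)), P -> tree(node(node(3, 1, 3), empty, n), 3), M -> tree(tree(empty, n), tree(node(1, tree(tree(node(node(3, 1, 3), empty, n), 3), node(3, 1, 3)), n), n)), Z -> node(1, tree(tree(node(node(3, 1, 3), empty, n), 3), node(3, 1, 3)), n), X -> node(3, 1, 3), X2 -> 3, A -> node(3, 1, 3) }, so A -> node(3, 1, 3).

node(3, 1, 3)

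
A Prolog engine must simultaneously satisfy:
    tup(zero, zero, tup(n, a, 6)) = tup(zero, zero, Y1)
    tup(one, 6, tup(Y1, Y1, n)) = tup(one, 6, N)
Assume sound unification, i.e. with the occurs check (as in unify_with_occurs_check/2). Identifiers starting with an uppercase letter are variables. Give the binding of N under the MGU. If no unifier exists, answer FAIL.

Decompose tup/3: zero = zero,  zero = zero,  tup(n, a, 6) = Y1.
Delete trivial equation zero = zero.
Delete trivial equation zero = zero.
Bind Y1 := tup(n, a, 6); substituting into the remaining equation gives: tup(one, 6, tup(tup(n, a, 6), tup(n, a, 6), n)) = tup(one, 6, N).
Decompose tup/3: one = one,  6 = 6,  tup(tup(n, a, 6), tup(n, a, 6), n) = N.
Delete trivial equation one = one.
Delete trivial equation 6 = 6.
Bind N := tup(tup(n, a, 6), tup(n, a, 6), n).
MGU = { Y1 = tup(n, a, 6), N = tup(tup(n, a, 6), tup(n, a, 6), n) }, so N = tup(tup(n, a, 6), tup(n, a, 6), n).

tup(tup(n, a, 6), tup(n, a, 6), n)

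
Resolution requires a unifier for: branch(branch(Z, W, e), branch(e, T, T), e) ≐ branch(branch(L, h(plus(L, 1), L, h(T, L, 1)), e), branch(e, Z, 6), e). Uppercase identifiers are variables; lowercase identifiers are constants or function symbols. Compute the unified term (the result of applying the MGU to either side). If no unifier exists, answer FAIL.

branch(branch(6, h(plus(6, 1), 6, h(6, 6, 1)), e), branch(e, 6, 6), e)

Decompose branch/3: branch(Z, W, e) ≐ branch(L, h(plus(L, 1), L, h(T, L, 1)), e),  branch(e, T, T) ≐ branch(e, Z, 6),  e ≐ e.
Decompose branch/3: Z ≐ L,  W ≐ h(plus(L, 1), L, h(T, L, 1)),  e ≐ e.
Bind Z := L; substituting into the one remaining equation that mentions Z gives: branch(e, T, T) ≐ branch(e, L, 6).
Bind W := h(plus(L, 1), L, h(T, L, 1)); no other remaining equation mentions W.
Delete trivial equation e ≐ e.
Decompose branch/3: e ≐ e,  T ≐ L,  T ≐ 6.
Delete trivial equation e ≐ e.
Bind T := L; substituting into the one remaining equation that mentions T gives: L ≐ 6. Substituting into the earlier binding gives W := h(plus(L, 1), L, h(L, L, 1)).
Bind L := 6; no other remaining equation mentions L. Substituting into the earlier bindings gives Z := 6, W := h(plus(6, 1), 6, h(6, 6, 1)), T := 6.
Delete trivial equation e ≐ e.
Applying the MGU to either side gives branch(branch(6, h(plus(6, 1), 6, h(6, 6, 1)), e), branch(e, 6, 6), e).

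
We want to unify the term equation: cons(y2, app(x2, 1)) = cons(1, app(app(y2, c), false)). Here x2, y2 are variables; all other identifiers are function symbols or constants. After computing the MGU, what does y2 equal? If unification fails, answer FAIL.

FAIL

Decompose cons/2: y2 = 1,  app(x2, 1) = app(app(y2, c), false).
Bind y2 := 1; substituting into the remaining equation gives: app(x2, 1) = app(app(1, c), false).
Decompose app/2: x2 = app(1, c),  1 = false.
Bind x2 := app(1, c); no other remaining equation mentions x2.
Clash: constants 1 and false differ; no unifier exists.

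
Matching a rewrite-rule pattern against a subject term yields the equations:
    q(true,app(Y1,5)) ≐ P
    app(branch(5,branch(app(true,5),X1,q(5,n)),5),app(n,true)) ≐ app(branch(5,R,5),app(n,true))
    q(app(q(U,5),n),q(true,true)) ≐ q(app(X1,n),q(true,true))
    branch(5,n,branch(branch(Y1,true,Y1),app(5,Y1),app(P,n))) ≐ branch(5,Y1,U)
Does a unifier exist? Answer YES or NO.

Bind P := q(true,app(Y1,5)); substituting into the one remaining equation that mentions P gives: branch(5,n,branch(branch(Y1,true,Y1),app(5,Y1),app(q(true,app(Y1,5)),n))) ≐ branch(5,Y1,U).
Decompose app/2: branch(5,branch(app(true,5),X1,q(5,n)),5) ≐ branch(5,R,5),  app(n,true) ≐ app(n,true).
Decompose branch/3: 5 ≐ 5,  branch(app(true,5),X1,q(5,n)) ≐ R,  5 ≐ 5.
Delete trivial equation 5 ≐ 5.
Bind R := branch(app(true,5),X1,q(5,n)); no other remaining equation mentions R.
Delete trivial equation 5 ≐ 5.
Delete trivial equation app(n,true) ≐ app(n,true).
Decompose q/2: app(q(U,5),n) ≐ app(X1,n),  q(true,true) ≐ q(true,true).
Decompose app/2: q(U,5) ≐ X1,  n ≐ n.
Bind X1 := q(U,5); no other remaining equation mentions X1. Substituting into the earlier binding gives R := branch(app(true,5),q(U,5),q(5,n)).
Delete trivial equation n ≐ n.
Delete trivial equation q(true,true) ≐ q(true,true).
Decompose branch/3: 5 ≐ 5,  n ≐ Y1,  branch(branch(Y1,true,Y1),app(5,Y1),app(q(true,app(Y1,5)),n)) ≐ U.
Delete trivial equation 5 ≐ 5.
Bind Y1 := n; substituting into the remaining equation gives: branch(branch(n,true,n),app(5,n),app(q(true,app(n,5)),n)) ≐ U. Substituting into the earlier binding gives P := q(true,app(n,5)).
Bind U := branch(branch(n,true,n),app(5,n),app(q(true,app(n,5)),n)). Substituting into the earlier bindings gives R := branch(app(true,5),q(branch(branch(n,true,n),app(5,n),app(q(true,app(n,5)),n)),5),q(5,n)), X1 := q(branch(branch(n,true,n),app(5,n),app(q(true,app(n,5)),n)),5).
No equations remain and no clash or occurs-check failure arose, so a unifier exists.

YES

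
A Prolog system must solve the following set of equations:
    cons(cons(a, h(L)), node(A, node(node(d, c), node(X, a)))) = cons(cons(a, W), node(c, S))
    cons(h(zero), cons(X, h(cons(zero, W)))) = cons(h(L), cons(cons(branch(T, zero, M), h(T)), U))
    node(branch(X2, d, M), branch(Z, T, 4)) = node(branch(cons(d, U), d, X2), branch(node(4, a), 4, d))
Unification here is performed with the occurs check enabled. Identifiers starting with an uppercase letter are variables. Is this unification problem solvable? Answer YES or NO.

Decompose cons/2: cons(a, h(L)) = cons(a, W),  node(A, node(node(d, c), node(X, a))) = node(c, S).
Decompose cons/2: a = a,  h(L) = W.
Delete trivial equation a = a.
Bind W := h(L); substituting into the one remaining equation that mentions W gives: cons(h(zero), cons(X, h(cons(zero, h(L))))) = cons(h(L), cons(cons(branch(T, zero, M), h(T)), U)).
Decompose node/2: A = c,  node(node(d, c), node(X, a)) = S.
Bind A := c; no other remaining equation mentions A.
Bind S := node(node(d, c), node(X, a)); no other remaining equation mentions S.
Decompose cons/2: h(zero) = h(L),  cons(X, h(cons(zero, h(L)))) = cons(cons(branch(T, zero, M), h(T)), U).
Decompose h/1: zero = L.
Bind L := zero; substituting into the one remaining equation that mentions L gives: cons(X, h(cons(zero, h(zero)))) = cons(cons(branch(T, zero, M), h(T)), U). Substituting into the earlier binding gives W := h(zero).
Decompose cons/2: X = cons(branch(T, zero, M), h(T)),  h(cons(zero, h(zero))) = U.
Bind X := cons(branch(T, zero, M), h(T)); no other remaining equation mentions X. Substituting into the earlier binding gives S := node(node(d, c), node(cons(branch(T, zero, M), h(T)), a)).
Bind U := h(cons(zero, h(zero))); substituting into the remaining equation gives: node(branch(X2, d, M), branch(Z, T, 4)) = node(branch(cons(d, h(cons(zero, h(zero)))), d, X2), branch(node(4, a), 4, d)).
Decompose node/2: branch(X2, d, M) = branch(cons(d, h(cons(zero, h(zero)))), d, X2),  branch(Z, T, 4) = branch(node(4, a), 4, d).
Decompose branch/3: X2 = cons(d, h(cons(zero, h(zero)))),  d = d,  M = X2.
Bind X2 := cons(d, h(cons(zero, h(zero)))); substituting into the one remaining equation that mentions X2 gives: M = cons(d, h(cons(zero, h(zero)))).
Delete trivial equation d = d.
Bind M := cons(d, h(cons(zero, h(zero)))); no other remaining equation mentions M. Substituting into the earlier bindings gives S := node(node(d, c), node(cons(branch(T, zero, cons(d, h(cons(zero, h(zero))))), h(T)), a)), X := cons(branch(T, zero, cons(d, h(cons(zero, h(zero))))), h(T)).
Decompose branch/3: Z = node(4, a),  T = 4,  4 = d.
Bind Z := node(4, a); no other remaining equation mentions Z.
Bind T := 4; no other remaining equation mentions T. Substituting into the earlier bindings gives S := node(node(d, c), node(cons(branch(4, zero, cons(d, h(cons(zero, h(zero))))), h(4)), a)), X := cons(branch(4, zero, cons(d, h(cons(zero, h(zero))))), h(4)).
Clash: constants 4 and d differ; no unifier exists.

NO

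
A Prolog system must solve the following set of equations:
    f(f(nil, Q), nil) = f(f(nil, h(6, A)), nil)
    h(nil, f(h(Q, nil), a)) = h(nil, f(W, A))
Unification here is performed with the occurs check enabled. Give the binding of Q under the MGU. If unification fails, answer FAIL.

h(6, a)

Decompose f/2: f(nil, Q) = f(nil, h(6, A)),  nil = nil.
Decompose f/2: nil = nil,  Q = h(6, A).
Delete trivial equation nil = nil.
Bind Q := h(6, A); substituting into the one remaining equation that mentions Q gives: h(nil, f(h(h(6, A), nil), a)) = h(nil, f(W, A)).
Delete trivial equation nil = nil.
Decompose h/2: nil = nil,  f(h(h(6, A), nil), a) = f(W, A).
Delete trivial equation nil = nil.
Decompose f/2: h(h(6, A), nil) = W,  a = A.
Bind W := h(h(6, A), nil); no other remaining equation mentions W.
Bind A := a. Substituting into the earlier bindings gives Q := h(6, a), W := h(h(6, a), nil).
MGU = { Q ↦ h(6, a), W ↦ h(h(6, a), nil), A ↦ a }, so Q ↦ h(6, a).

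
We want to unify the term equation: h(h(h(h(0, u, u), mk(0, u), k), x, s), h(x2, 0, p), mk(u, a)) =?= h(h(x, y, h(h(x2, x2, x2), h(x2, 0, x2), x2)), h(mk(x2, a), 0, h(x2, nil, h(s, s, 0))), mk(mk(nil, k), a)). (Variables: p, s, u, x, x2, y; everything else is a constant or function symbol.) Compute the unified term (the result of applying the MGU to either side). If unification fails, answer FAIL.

Decompose h/3: h(h(h(0, u, u), mk(0, u), k), x, s) =?= h(x, y, h(h(x2, x2, x2), h(x2, 0, x2), x2)),  h(x2, 0, p) =?= h(mk(x2, a), 0, h(x2, nil, h(s, s, 0))),  mk(u, a) =?= mk(mk(nil, k), a).
Decompose h/3: h(h(0, u, u), mk(0, u), k) =?= x,  x =?= y,  s =?= h(h(x2, x2, x2), h(x2, 0, x2), x2).
Bind x := h(h(0, u, u), mk(0, u), k); substituting into the one remaining equation that mentions x gives: h(h(0, u, u), mk(0, u), k) =?= y.
Bind y := h(h(0, u, u), mk(0, u), k); no other remaining equation mentions y.
Bind s := h(h(x2, x2, x2), h(x2, 0, x2), x2); substituting into the one remaining equation that mentions s gives: h(x2, 0, p) =?= h(mk(x2, a), 0, h(x2, nil, h(h(h(x2, x2, x2), h(x2, 0, x2), x2), h(h(x2, x2, x2), h(x2, 0, x2), x2), 0))).
Decompose h/3: x2 =?= mk(x2, a),  0 =?= 0,  p =?= h(x2, nil, h(h(h(x2, x2, x2), h(x2, 0, x2), x2), h(h(x2, x2, x2), h(x2, 0, x2), x2), 0)).
Occurs check fails: x2 occurs in mk(x2, a); the equation x2 =?= mk(x2, a) has no finite solution.

FAIL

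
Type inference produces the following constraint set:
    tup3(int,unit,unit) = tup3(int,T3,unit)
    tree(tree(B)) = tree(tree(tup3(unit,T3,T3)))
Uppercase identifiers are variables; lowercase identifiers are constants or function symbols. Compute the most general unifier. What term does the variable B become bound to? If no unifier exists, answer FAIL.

Decompose tup3/3: int = int,  unit = T3,  unit = unit.
Delete trivial equation int = int.
Bind T3 := unit; substituting into the one remaining equation that mentions T3 gives: tree(tree(B)) = tree(tree(tup3(unit,unit,unit))).
Delete trivial equation unit = unit.
Decompose tree/1: tree(B) = tree(tup3(unit,unit,unit)).
Decompose tree/1: B = tup3(unit,unit,unit).
Bind B := tup3(unit,unit,unit).
MGU = { T3 -> unit, B -> tup3(unit,unit,unit) }, so B -> tup3(unit,unit,unit).

tup3(unit,unit,unit)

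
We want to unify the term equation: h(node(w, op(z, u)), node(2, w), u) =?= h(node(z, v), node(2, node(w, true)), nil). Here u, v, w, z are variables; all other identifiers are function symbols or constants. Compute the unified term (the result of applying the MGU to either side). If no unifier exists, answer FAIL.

FAIL

Decompose h/3: node(w, op(z, u)) =?= node(z, v),  node(2, w) =?= node(2, node(w, true)),  u =?= nil.
Decompose node/2: w =?= z,  op(z, u) =?= v.
Bind w := z; substituting into the one remaining equation that mentions w gives: node(2, z) =?= node(2, node(z, true)).
Bind v := op(z, u); no other remaining equation mentions v.
Decompose node/2: 2 =?= 2,  z =?= node(z, true).
Delete trivial equation 2 =?= 2.
Occurs check fails: z occurs in node(z, true); the equation z =?= node(z, true) has no finite solution.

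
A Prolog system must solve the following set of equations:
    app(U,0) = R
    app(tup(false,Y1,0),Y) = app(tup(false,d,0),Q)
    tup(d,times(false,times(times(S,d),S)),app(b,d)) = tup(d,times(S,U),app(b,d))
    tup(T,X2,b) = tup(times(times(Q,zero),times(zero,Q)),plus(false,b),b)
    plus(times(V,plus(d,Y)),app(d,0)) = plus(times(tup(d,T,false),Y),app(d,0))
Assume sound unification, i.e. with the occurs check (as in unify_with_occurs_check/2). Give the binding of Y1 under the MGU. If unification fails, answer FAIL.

FAIL

Bind R := app(U,0); no other remaining equation mentions R.
Decompose app/2: tup(false,Y1,0) = tup(false,d,0),  Y = Q.
Decompose tup/3: false = false,  Y1 = d,  0 = 0.
Delete trivial equation false = false.
Bind Y1 := d; no other remaining equation mentions Y1.
Delete trivial equation 0 = 0.
Bind Y := Q; substituting into the one remaining equation that mentions Y gives: plus(times(V,plus(d,Q)),app(d,0)) = plus(times(tup(d,T,false),Q),app(d,0)).
Decompose tup/3: d = d,  times(false,times(times(S,d),S)) = times(S,U),  app(b,d) = app(b,d).
Delete trivial equation d = d.
Decompose times/2: false = S,  times(times(S,d),S) = U.
Bind S := false; substituting into the one remaining equation that mentions S gives: times(times(false,d),false) = U.
Bind U := times(times(false,d),false); no other remaining equation mentions U. Substituting into the earlier binding gives R := app(times(times(false,d),false),0).
Delete trivial equation app(b,d) = app(b,d).
Decompose tup/3: T = times(times(Q,zero),times(zero,Q)),  X2 = plus(false,b),  b = b.
Bind T := times(times(Q,zero),times(zero,Q)); substituting into the one remaining equation that mentions T gives: plus(times(V,plus(d,Q)),app(d,0)) = plus(times(tup(d,times(times(Q,zero),times(zero,Q)),false),Q),app(d,0)).
Bind X2 := plus(false,b); no other remaining equation mentions X2.
Delete trivial equation b = b.
Decompose plus/2: times(V,plus(d,Q)) = times(tup(d,times(times(Q,zero),times(zero,Q)),false),Q),  app(d,0) = app(d,0).
Decompose times/2: V = tup(d,times(times(Q,zero),times(zero,Q)),false),  plus(d,Q) = Q.
Bind V := tup(d,times(times(Q,zero),times(zero,Q)),false); no other remaining equation mentions V.
Occurs check fails: Q occurs in plus(d,Q); the equation Q = plus(d,Q) has no finite solution.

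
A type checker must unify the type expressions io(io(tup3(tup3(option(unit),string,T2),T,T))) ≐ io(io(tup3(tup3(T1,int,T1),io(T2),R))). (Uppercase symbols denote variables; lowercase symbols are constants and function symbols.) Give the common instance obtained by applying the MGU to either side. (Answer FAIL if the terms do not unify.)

Decompose io/1: io(tup3(tup3(option(unit),string,T2),T,T)) ≐ io(tup3(tup3(T1,int,T1),io(T2),R)).
Decompose io/1: tup3(tup3(option(unit),string,T2),T,T) ≐ tup3(tup3(T1,int,T1),io(T2),R).
Decompose tup3/3: tup3(option(unit),string,T2) ≐ tup3(T1,int,T1),  T ≐ io(T2),  T ≐ R.
Decompose tup3/3: option(unit) ≐ T1,  string ≐ int,  T2 ≐ T1.
Bind T1 := option(unit); substituting into the one remaining equation that mentions T1 gives: T2 ≐ option(unit).
Clash: constants string and int differ; no unifier exists.

FAIL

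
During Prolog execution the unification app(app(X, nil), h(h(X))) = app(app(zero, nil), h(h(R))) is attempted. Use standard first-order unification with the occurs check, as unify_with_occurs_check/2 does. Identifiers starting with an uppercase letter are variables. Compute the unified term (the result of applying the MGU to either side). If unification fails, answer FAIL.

app(app(zero, nil), h(h(zero)))

Decompose app/2: app(X, nil) = app(zero, nil),  h(h(X)) = h(h(R)).
Decompose app/2: X = zero,  nil = nil.
Bind X := zero; substituting into the one remaining equation that mentions X gives: h(h(zero)) = h(h(R)).
Delete trivial equation nil = nil.
Decompose h/1: h(zero) = h(R).
Decompose h/1: zero = R.
Bind R := zero.
Applying the MGU to either side gives app(app(zero, nil), h(h(zero))).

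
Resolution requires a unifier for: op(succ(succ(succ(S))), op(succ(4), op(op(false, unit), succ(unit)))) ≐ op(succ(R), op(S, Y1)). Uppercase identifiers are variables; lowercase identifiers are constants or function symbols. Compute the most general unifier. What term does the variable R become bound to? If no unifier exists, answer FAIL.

succ(succ(succ(4)))

Decompose op/2: succ(succ(succ(S))) ≐ succ(R),  op(succ(4), op(op(false, unit), succ(unit))) ≐ op(S, Y1).
Decompose succ/1: succ(succ(S)) ≐ R.
Bind R := succ(succ(S)); no other remaining equation mentions R.
Decompose op/2: succ(4) ≐ S,  op(op(false, unit), succ(unit)) ≐ Y1.
Bind S := succ(4); no other remaining equation mentions S. Substituting into the earlier binding gives R := succ(succ(succ(4))).
Bind Y1 := op(op(false, unit), succ(unit)).
MGU = { R := succ(succ(succ(4))), S := succ(4), Y1 := op(op(false, unit), succ(unit)) }, so R := succ(succ(succ(4))).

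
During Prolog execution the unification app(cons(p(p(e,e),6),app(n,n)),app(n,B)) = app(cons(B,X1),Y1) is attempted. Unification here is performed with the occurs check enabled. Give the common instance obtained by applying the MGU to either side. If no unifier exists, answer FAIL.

app(cons(p(p(e,e),6),app(n,n)),app(n,p(p(e,e),6)))

Decompose app/2: cons(p(p(e,e),6),app(n,n)) = cons(B,X1),  app(n,B) = Y1.
Decompose cons/2: p(p(e,e),6) = B,  app(n,n) = X1.
Bind B := p(p(e,e),6); substituting into the one remaining equation that mentions B gives: app(n,p(p(e,e),6)) = Y1.
Bind X1 := app(n,n); no other remaining equation mentions X1.
Bind Y1 := app(n,p(p(e,e),6)).
Applying the MGU to either side gives app(cons(p(p(e,e),6),app(n,n)),app(n,p(p(e,e),6))).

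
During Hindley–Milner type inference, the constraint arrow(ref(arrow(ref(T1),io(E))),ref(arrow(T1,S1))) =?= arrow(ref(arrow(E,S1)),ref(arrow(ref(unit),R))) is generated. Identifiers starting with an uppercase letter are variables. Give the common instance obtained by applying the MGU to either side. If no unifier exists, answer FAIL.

arrow(ref(arrow(ref(ref(unit)),io(ref(ref(unit))))),ref(arrow(ref(unit),io(ref(ref(unit))))))

Decompose arrow/2: ref(arrow(ref(T1),io(E))) =?= ref(arrow(E,S1)),  ref(arrow(T1,S1)) =?= ref(arrow(ref(unit),R)).
Decompose ref/1: arrow(ref(T1),io(E)) =?= arrow(E,S1).
Decompose arrow/2: ref(T1) =?= E,  io(E) =?= S1.
Bind E := ref(T1); substituting into the one remaining equation that mentions E gives: io(ref(T1)) =?= S1.
Bind S1 := io(ref(T1)); substituting into the remaining equation gives: ref(arrow(T1,io(ref(T1)))) =?= ref(arrow(ref(unit),R)).
Decompose ref/1: arrow(T1,io(ref(T1))) =?= arrow(ref(unit),R).
Decompose arrow/2: T1 =?= ref(unit),  io(ref(T1)) =?= R.
Bind T1 := ref(unit); substituting into the remaining equation gives: io(ref(ref(unit))) =?= R. Substituting into the earlier bindings gives E := ref(ref(unit)), S1 := io(ref(ref(unit))).
Bind R := io(ref(ref(unit))).
Applying the MGU to either side gives arrow(ref(arrow(ref(ref(unit)),io(ref(ref(unit))))),ref(arrow(ref(unit),io(ref(ref(unit)))))).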